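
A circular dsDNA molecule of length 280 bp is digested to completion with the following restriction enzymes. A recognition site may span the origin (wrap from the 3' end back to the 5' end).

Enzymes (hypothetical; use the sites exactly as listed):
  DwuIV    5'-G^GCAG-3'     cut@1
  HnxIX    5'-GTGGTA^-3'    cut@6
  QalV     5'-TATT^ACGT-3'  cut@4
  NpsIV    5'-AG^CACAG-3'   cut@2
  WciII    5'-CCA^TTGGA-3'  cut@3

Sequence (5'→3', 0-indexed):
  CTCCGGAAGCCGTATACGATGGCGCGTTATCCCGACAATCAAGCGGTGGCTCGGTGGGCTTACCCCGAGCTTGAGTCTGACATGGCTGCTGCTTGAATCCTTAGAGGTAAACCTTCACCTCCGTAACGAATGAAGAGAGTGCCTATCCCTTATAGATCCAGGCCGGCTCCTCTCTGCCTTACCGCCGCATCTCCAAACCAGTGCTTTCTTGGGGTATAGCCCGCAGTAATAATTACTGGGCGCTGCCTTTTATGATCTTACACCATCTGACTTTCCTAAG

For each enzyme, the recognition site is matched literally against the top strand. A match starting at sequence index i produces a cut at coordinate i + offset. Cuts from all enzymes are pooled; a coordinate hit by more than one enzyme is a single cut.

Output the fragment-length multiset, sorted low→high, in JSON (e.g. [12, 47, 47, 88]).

Site scan:
  DwuIV (GGCAG, off=1): no sites
  HnxIX (GTGGTA, off=6): no sites
  QalV (TATTACGT, off=4): no sites
  NpsIV (AGCACAG, off=2): no sites
  WciII (CCATTGGA, off=3): no sites

Pooled cuts: ∅

Fragment lengths:
  no cuts → one circular fragment of 280 bp

[280]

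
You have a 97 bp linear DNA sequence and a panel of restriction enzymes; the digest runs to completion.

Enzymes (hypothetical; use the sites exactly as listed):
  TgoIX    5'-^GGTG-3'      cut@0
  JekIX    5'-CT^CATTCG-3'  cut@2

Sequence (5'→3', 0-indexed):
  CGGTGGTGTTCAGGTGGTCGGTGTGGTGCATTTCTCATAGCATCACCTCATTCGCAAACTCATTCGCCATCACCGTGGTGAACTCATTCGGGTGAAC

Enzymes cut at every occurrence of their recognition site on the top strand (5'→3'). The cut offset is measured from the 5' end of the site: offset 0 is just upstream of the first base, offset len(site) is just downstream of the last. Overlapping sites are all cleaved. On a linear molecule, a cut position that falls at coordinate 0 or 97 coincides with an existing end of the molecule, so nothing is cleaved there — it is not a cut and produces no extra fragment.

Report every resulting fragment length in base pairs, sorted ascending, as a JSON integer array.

[1,3,5,6,7,7,8,8,12,16,24]

Per-enzyme occurrences:
  TgoIX (GGTG, off=0): starts [1, 4, 12, 19, 24, 76, 90] → cuts [1, 4, 12, 19, 24, 76, 90]
  JekIX (CTCATTCG, off=2): starts [46, 58, 82] → cuts [48, 60, 84]

All cut coordinates (distinct, sorted): [1, 4, 12, 19, 24, 48, 60, 76, 84, 90]

Fragment lengths:
  [0,1): 1 bp
  [1,4): 3 bp
  [4,12): 8 bp
  [12,19): 7 bp
  [19,24): 5 bp
  [24,48): 24 bp
  [48,60): 12 bp
  [60,76): 16 bp
  [76,84): 8 bp
  [84,90): 6 bp
  [90,97): 7 bp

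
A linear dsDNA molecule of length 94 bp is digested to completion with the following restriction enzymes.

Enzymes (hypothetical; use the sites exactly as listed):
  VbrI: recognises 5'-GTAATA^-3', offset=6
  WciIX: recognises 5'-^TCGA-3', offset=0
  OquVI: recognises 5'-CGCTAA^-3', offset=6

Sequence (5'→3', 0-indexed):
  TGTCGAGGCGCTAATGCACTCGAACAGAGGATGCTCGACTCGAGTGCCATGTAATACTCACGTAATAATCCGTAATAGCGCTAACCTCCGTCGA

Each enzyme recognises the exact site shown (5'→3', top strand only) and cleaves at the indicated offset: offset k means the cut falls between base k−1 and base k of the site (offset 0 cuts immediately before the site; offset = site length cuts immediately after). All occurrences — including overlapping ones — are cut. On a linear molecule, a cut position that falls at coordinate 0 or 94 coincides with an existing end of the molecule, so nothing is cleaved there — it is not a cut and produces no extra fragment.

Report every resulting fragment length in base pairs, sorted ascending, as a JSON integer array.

[2,4,5,5,6,7,10,11,12,15,17]

Per-enzyme occurrences:
  VbrI GTAATA/6: at [50, 61, 71] ⇒ [56, 67, 77]
  WciIX TCGA/0: at [2, 19, 34, 39, 90] ⇒ [2, 19, 34, 39, 90]
  OquVI CGCTAA/6: at [8, 78] ⇒ [14, 84]

Pooled cuts: [2, 14, 19, 34, 39, 56, 67, 77, 84, 90]

Fragment lengths:
  [0,2): 2 bp
  [2,14): 12 bp
  [14,19): 5 bp
  [19,34): 15 bp
  [34,39): 5 bp
  [39,56): 17 bp
  [56,67): 11 bp
  [67,77): 10 bp
  [77,84): 7 bp
  [84,90): 6 bp
  [90,94): 4 bp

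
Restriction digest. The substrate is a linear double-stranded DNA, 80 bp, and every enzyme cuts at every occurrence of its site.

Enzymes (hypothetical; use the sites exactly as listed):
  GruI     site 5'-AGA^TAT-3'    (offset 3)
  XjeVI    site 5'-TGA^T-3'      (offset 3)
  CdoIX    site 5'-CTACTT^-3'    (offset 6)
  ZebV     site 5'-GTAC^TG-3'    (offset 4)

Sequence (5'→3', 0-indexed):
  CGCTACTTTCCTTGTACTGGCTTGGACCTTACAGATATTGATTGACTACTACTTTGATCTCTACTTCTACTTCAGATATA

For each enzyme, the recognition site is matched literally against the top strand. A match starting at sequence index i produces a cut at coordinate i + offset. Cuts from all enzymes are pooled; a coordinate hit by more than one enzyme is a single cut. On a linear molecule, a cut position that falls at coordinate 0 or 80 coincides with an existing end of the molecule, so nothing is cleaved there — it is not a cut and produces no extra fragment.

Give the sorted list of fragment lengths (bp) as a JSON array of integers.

Scan for sites:
  GruI AGATAT/3: at [32, 73] ⇒ [35, 76]
  XjeVI TGAT/3: at [38, 54] ⇒ [41, 57]
  CdoIX CTACTT/6: at [2, 48, 60, 66] ⇒ [8, 54, 66, 72]
  ZebV GTACTG/4: at [13] ⇒ [17]

All cut coordinates (distinct, sorted): [8, 17, 35, 41, 54, 57, 66, 72, 76]

Fragment lengths:
  [0,8): 8 bp
  [8,17): 9 bp
  [17,35): 18 bp
  [35,41): 6 bp
  [41,54): 13 bp
  [54,57): 3 bp
  [57,66): 9 bp
  [66,72): 6 bp
  [72,76): 4 bp
  [76,80): 4 bp

[3,4,4,6,6,8,9,9,13,18]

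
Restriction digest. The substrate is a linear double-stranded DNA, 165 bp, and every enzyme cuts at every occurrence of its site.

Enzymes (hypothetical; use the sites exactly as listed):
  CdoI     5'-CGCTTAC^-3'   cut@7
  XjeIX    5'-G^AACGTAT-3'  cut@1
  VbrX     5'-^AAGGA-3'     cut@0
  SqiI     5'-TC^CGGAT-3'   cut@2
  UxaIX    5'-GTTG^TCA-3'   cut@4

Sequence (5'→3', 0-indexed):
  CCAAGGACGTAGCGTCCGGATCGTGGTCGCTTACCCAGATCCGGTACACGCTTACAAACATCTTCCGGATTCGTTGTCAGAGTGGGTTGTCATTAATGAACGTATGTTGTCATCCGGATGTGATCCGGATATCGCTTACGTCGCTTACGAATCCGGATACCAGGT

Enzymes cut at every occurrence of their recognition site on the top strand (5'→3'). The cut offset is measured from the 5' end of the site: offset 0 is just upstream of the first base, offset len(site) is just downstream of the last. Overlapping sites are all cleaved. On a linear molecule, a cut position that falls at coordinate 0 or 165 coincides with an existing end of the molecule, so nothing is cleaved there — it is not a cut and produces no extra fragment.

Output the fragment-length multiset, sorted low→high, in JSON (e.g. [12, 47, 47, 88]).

Per-enzyme occurrences:
  CdoI (CGCTTAC, off=7): starts [27, 48, 132, 141] → cuts [34, 55, 139, 148]
  XjeIX (GAACGTAT, off=1): starts [97] → cuts [98]
  VbrX (AAGGA, off=0): starts [2] → cuts [2]
  SqiI (TCCGGAT, off=2): starts [14, 63, 112, 123, 151] → cuts [16, 65, 114, 125, 153]
  UxaIX (GTTGTCA, off=4): starts [72, 85, 105] → cuts [76, 89, 109]

All cut coordinates (distinct, sorted): [2, 16, 34, 55, 65, 76, 89, 98, 109, 114, 125, 139, 148, 153]

Fragments:
  [0,2): 2 bp
  [2,16): 14 bp
  [16,34): 18 bp
  [34,55): 21 bp
  [55,65): 10 bp
  [65,76): 11 bp
  [76,89): 13 bp
  [89,98): 9 bp
  [98,109): 11 bp
  [109,114): 5 bp
  [114,125): 11 bp
  [125,139): 14 bp
  [139,148): 9 bp
  [148,153): 5 bp
  [153,165): 12 bp

[2,5,5,9,9,10,11,11,11,12,13,14,14,18,21]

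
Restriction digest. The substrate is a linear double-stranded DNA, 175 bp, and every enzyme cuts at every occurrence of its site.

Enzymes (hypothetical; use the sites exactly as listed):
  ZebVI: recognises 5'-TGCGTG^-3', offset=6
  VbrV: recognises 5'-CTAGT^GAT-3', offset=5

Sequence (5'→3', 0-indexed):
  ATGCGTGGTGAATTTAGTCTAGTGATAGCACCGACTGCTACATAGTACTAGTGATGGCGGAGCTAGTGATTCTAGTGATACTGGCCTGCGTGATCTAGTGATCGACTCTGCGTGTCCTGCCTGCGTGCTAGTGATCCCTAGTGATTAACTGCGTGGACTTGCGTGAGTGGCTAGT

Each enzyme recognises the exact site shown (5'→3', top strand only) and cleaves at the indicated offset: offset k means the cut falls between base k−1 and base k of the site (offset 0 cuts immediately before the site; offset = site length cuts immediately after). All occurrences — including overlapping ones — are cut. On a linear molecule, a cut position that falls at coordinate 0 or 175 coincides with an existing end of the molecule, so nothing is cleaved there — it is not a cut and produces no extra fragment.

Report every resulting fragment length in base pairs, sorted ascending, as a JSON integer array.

Scan for sites:
  ZebVI TGCGTG/6: at [1, 86, 108, 121, 149, 159] ⇒ [7, 92, 114, 127, 155, 165]
  VbrV CTAGTGAT/5: at [18, 47, 62, 71, 94, 127, 137] ⇒ [23, 52, 67, 76, 99, 132, 142]

All cut coordinates (distinct, sorted): [7, 23, 52, 67, 76, 92, 99, 114, 127, 132, 142, 155, 165]

Fragments:
  [0,7): 7 bp
  [7,23): 16 bp
  [23,52): 29 bp
  [52,67): 15 bp
  [67,76): 9 bp
  [76,92): 16 bp
  [92,99): 7 bp
  [99,114): 15 bp
  [114,127): 13 bp
  [127,132): 5 bp
  [132,142): 10 bp
  [142,155): 13 bp
  [155,165): 10 bp
  [165,175): 10 bp

[5,7,7,9,10,10,10,13,13,15,15,16,16,29]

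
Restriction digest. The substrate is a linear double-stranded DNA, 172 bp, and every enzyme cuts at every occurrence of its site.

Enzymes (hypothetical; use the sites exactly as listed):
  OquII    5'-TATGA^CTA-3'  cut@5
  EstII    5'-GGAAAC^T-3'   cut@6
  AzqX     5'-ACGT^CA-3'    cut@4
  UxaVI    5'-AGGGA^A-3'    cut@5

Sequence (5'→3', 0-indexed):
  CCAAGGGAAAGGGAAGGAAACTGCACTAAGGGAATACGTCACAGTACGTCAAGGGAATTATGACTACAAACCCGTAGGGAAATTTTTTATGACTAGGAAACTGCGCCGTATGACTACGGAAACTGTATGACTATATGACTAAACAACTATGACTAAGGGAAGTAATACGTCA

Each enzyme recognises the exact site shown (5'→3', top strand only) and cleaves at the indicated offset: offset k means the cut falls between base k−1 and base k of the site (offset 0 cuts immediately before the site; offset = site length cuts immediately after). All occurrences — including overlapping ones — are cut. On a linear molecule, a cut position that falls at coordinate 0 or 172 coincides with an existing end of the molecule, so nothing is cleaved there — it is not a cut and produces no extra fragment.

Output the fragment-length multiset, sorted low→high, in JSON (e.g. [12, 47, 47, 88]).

Scan for sites:
  OquII (TATGACTA, off=5): starts [58, 87, 108, 125, 133, 147] → cuts [63, 92, 113, 130, 138, 152]
  EstII (GGAAACT, off=6): starts [15, 95, 117] → cuts [21, 101, 123]
  AzqX (ACGTCA, off=4): starts [35, 45, 166] → cuts [39, 49, 170]
  UxaVI (AGGGAA, off=5): starts [3, 9, 28, 51, 75, 155] → cuts [8, 14, 33, 56, 80, 160]

All cut coordinates (distinct, sorted): [8, 14, 21, 33, 39, 49, 56, 63, 80, 92, 101, 113, 123, 130, 138, 152, 160, 170]

Fragments:
  [0,8): 8 bp
  [8,14): 6 bp
  [14,21): 7 bp
  [21,33): 12 bp
  [33,39): 6 bp
  [39,49): 10 bp
  [49,56): 7 bp
  [56,63): 7 bp
  [63,80): 17 bp
  [80,92): 12 bp
  [92,101): 9 bp
  [101,113): 12 bp
  [113,123): 10 bp
  [123,130): 7 bp
  [130,138): 8 bp
  [138,152): 14 bp
  [152,160): 8 bp
  [160,170): 10 bp
  [170,172): 2 bp

[2,6,6,7,7,7,7,8,8,8,9,10,10,10,12,12,12,14,17]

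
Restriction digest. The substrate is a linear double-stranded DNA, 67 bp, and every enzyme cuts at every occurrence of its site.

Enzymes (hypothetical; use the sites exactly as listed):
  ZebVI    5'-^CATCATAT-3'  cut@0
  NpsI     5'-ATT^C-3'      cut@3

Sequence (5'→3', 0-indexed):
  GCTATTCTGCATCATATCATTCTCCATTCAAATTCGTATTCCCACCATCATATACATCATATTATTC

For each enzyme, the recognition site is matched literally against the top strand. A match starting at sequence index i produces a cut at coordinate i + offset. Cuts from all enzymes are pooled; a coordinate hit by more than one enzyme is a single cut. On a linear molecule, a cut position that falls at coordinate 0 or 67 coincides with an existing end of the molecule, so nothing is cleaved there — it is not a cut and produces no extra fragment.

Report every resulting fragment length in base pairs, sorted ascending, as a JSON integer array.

Scan for sites:
  ZebVI (CATCATAT, off=0): starts [9, 45, 54] → cuts [9, 45, 54]
  NpsI (ATTC, off=3): starts [3, 18, 25, 31, 37, 63] → cuts [6, 21, 28, 34, 40, 66]

Pooled cuts: [6, 9, 21, 28, 34, 40, 45, 54, 66]

Fragment lengths:
  [0,6): 6 bp
  [6,9): 3 bp
  [9,21): 12 bp
  [21,28): 7 bp
  [28,34): 6 bp
  [34,40): 6 bp
  [40,45): 5 bp
  [45,54): 9 bp
  [54,66): 12 bp
  [66,67): 1 bp

[1,3,5,6,6,6,7,9,12,12]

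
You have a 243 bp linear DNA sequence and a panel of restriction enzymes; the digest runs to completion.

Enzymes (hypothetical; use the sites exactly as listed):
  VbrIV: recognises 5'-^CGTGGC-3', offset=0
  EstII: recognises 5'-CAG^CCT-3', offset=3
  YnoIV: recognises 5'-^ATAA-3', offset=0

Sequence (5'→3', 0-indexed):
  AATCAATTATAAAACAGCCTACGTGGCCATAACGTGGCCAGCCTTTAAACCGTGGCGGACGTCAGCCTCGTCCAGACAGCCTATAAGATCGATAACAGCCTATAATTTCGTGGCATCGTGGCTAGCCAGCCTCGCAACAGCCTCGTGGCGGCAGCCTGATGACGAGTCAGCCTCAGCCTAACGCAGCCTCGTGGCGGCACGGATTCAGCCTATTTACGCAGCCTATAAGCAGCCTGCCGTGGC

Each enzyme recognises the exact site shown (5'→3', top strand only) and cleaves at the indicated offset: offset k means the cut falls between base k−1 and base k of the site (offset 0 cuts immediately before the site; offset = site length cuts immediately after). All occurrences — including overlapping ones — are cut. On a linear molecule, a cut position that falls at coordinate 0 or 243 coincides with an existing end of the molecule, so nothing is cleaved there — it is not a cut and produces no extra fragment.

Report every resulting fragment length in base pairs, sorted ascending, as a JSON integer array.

[3,3,3,3,3,4,4,5,6,6,7,7,7,8,8,8,9,9,9,9,10,11,11,13,13,14,15,16,19]

Site scan:
  VbrIV (CGTGGC, off=0): starts [21, 32, 50, 108, 116, 143, 189, 237] → cuts [21, 32, 50, 108, 116, 143, 189, 237]
  EstII (CAGCCT, off=3): starts [14, 38, 62, 76, 95, 126, 137, 151, 167, 173, 183, 205, 218, 229] → cuts [17, 41, 65, 79, 98, 129, 140, 154, 170, 176, 186, 208, 221, 232]
  YnoIV (ATAA, off=0): starts [8, 28, 82, 91, 101, 224] → cuts [8, 28, 82, 91, 101, 224]

All cut coordinates (distinct, sorted): [8, 17, 21, 28, 32, 41, 50, 65, 79, 82, 91, 98, 101, 108, 116, 129, 140, 143, 154, 170, 176, 186, 189, 208, 221, 224, 232, 237]

Fragment lengths:
  [0,8): 8 bp
  [8,17): 9 bp
  [17,21): 4 bp
  [21,28): 7 bp
  [28,32): 4 bp
  [32,41): 9 bp
  [41,50): 9 bp
  [50,65): 15 bp
  [65,79): 14 bp
  [79,82): 3 bp
  [82,91): 9 bp
  [91,98): 7 bp
  [98,101): 3 bp
  [101,108): 7 bp
  [108,116): 8 bp
  [116,129): 13 bp
  [129,140): 11 bp
  [140,143): 3 bp
  [143,154): 11 bp
  [154,170): 16 bp
  [170,176): 6 bp
  [176,186): 10 bp
  [186,189): 3 bp
  [189,208): 19 bp
  [208,221): 13 bp
  [221,224): 3 bp
  [224,232): 8 bp
  [232,237): 5 bp
  [237,243): 6 bp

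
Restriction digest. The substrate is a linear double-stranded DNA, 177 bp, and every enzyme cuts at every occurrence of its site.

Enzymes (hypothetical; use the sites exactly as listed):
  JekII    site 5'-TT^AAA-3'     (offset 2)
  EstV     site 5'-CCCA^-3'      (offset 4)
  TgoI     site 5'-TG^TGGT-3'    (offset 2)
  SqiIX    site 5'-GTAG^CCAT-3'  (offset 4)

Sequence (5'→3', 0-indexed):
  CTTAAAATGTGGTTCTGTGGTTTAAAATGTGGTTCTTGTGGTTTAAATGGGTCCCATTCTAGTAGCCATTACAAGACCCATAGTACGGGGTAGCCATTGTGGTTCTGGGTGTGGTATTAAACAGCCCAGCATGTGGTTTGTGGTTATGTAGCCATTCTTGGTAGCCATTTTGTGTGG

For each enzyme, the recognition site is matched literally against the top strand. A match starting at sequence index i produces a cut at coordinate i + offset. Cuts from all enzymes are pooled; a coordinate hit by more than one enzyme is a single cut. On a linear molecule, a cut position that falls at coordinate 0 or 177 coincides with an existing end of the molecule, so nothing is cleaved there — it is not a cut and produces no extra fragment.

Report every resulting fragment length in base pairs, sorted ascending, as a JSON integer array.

Scan for sites:
  JekII TTAAA/2: at [1, 21, 42, 116] ⇒ [3, 23, 44, 118]
  EstV CCCA/4: at [52, 76, 124] ⇒ [56, 80, 128]
  TgoI TGTGGT/2: at [7, 15, 27, 36, 97, 109, 131, 138] ⇒ [9, 17, 29, 38, 99, 111, 133, 140]
  SqiIX GTAGCCAT/4: at [61, 89, 147, 160] ⇒ [65, 93, 151, 164]

Pooled cuts: [3, 9, 17, 23, 29, 38, 44, 56, 65, 80, 93, 99, 111, 118, 128, 133, 140, 151, 164]

Fragments:
  [0,3): 3 bp
  [3,9): 6 bp
  [9,17): 8 bp
  [17,23): 6 bp
  [23,29): 6 bp
  [29,38): 9 bp
  [38,44): 6 bp
  [44,56): 12 bp
  [56,65): 9 bp
  [65,80): 15 bp
  [80,93): 13 bp
  [93,99): 6 bp
  [99,111): 12 bp
  [111,118): 7 bp
  [118,128): 10 bp
  [128,133): 5 bp
  [133,140): 7 bp
  [140,151): 11 bp
  [151,164): 13 bp
  [164,177): 13 bp

[3,5,6,6,6,6,6,7,7,8,9,9,10,11,12,12,13,13,13,15]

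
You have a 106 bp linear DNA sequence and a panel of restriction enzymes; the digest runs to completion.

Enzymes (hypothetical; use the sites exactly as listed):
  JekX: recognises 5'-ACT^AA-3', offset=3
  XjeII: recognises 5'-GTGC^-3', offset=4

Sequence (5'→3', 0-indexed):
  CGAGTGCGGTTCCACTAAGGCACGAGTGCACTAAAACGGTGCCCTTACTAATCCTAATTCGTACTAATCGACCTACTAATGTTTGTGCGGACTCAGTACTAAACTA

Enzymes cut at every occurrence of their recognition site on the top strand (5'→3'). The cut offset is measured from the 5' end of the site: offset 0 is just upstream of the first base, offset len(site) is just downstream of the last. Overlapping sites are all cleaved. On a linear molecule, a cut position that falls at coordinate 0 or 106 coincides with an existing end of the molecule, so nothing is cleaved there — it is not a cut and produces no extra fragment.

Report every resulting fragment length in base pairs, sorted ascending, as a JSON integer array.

Scan for sites:
  JekX (ACTAA, off=3): starts [13, 29, 46, 62, 74, 97] → cuts [16, 32, 49, 65, 77, 100]
  XjeII (GTGC, off=4): starts [3, 25, 38, 84] → cuts [7, 29, 42, 88]

Pooled cuts: [7, 16, 29, 32, 42, 49, 65, 77, 88, 100]

Fragment lengths:
  [0,7): 7 bp
  [7,16): 9 bp
  [16,29): 13 bp
  [29,32): 3 bp
  [32,42): 10 bp
  [42,49): 7 bp
  [49,65): 16 bp
  [65,77): 12 bp
  [77,88): 11 bp
  [88,100): 12 bp
  [100,106): 6 bp

[3,6,7,7,9,10,11,12,12,13,16]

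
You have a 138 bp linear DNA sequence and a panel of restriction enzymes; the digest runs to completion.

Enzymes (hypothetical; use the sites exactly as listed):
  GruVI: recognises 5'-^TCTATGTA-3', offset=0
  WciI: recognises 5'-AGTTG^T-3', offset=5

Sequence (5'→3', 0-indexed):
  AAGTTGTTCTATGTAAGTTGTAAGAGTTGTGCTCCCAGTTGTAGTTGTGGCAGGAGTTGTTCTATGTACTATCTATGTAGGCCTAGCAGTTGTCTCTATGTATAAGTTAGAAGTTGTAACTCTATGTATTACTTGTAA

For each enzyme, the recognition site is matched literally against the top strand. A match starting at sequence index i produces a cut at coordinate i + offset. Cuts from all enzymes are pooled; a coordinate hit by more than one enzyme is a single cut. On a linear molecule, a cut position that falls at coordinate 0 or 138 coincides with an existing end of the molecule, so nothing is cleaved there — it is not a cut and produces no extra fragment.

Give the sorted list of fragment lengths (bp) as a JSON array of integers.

[1,1,2,4,6,6,9,11,12,12,13,18,21,22]

Per-enzyme occurrences:
  GruVI TCTATGTA/0: at [7, 60, 71, 94, 120] ⇒ [7, 60, 71, 94, 120]
  WciI AGTTGT/5: at [1, 15, 24, 36, 42, 54, 87, 111] ⇒ [6, 20, 29, 41, 47, 59, 92, 116]

Pooled cuts: [6, 7, 20, 29, 41, 47, 59, 60, 71, 92, 94, 116, 120]

Fragments:
  [0,6): 6 bp
  [6,7): 1 bp
  [7,20): 13 bp
  [20,29): 9 bp
  [29,41): 12 bp
  [41,47): 6 bp
  [47,59): 12 bp
  [59,60): 1 bp
  [60,71): 11 bp
  [71,92): 21 bp
  [92,94): 2 bp
  [94,116): 22 bp
  [116,120): 4 bp
  [120,138): 18 bp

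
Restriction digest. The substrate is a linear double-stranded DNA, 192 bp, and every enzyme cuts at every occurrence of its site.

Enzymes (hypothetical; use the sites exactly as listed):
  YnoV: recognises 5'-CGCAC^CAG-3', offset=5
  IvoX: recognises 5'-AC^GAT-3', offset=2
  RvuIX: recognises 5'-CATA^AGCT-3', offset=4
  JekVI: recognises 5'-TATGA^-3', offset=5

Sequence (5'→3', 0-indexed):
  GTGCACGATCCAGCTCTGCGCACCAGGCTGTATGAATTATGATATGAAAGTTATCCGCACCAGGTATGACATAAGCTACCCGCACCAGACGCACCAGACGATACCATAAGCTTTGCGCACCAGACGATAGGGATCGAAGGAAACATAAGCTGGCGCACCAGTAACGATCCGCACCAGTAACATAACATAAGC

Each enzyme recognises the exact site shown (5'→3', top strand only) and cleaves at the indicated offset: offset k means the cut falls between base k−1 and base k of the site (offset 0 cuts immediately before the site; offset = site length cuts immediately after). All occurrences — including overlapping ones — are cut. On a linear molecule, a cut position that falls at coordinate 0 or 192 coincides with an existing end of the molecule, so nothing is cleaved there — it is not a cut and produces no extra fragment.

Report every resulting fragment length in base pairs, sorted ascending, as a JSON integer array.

[4,5,5,5,6,7,7,9,9,9,9,11,12,12,12,13,17,18,22]

Per-enzyme occurrences:
  YnoV CGCACCAG/5: at [18, 55, 80, 89, 115, 153, 169] ⇒ [23, 60, 85, 94, 120, 158, 174]
  IvoX ACGAT/2: at [4, 97, 123, 163] ⇒ [6, 99, 125, 165]
  RvuIX CATAAGCT/4: at [69, 104, 143] ⇒ [73, 108, 147]
  JekVI TATGA/5: at [30, 37, 42, 64] ⇒ [35, 42, 47, 69]

Pooled cuts: [6, 23, 35, 42, 47, 60, 69, 73, 85, 94, 99, 108, 120, 125, 147, 158, 165, 174]

Fragment lengths:
  [0,6): 6 bp
  [6,23): 17 bp
  [23,35): 12 bp
  [35,42): 7 bp
  [42,47): 5 bp
  [47,60): 13 bp
  [60,69): 9 bp
  [69,73): 4 bp
  [73,85): 12 bp
  [85,94): 9 bp
  [94,99): 5 bp
  [99,108): 9 bp
  [108,120): 12 bp
  [120,125): 5 bp
  [125,147): 22 bp
  [147,158): 11 bp
  [158,165): 7 bp
  [165,174): 9 bp
  [174,192): 18 bp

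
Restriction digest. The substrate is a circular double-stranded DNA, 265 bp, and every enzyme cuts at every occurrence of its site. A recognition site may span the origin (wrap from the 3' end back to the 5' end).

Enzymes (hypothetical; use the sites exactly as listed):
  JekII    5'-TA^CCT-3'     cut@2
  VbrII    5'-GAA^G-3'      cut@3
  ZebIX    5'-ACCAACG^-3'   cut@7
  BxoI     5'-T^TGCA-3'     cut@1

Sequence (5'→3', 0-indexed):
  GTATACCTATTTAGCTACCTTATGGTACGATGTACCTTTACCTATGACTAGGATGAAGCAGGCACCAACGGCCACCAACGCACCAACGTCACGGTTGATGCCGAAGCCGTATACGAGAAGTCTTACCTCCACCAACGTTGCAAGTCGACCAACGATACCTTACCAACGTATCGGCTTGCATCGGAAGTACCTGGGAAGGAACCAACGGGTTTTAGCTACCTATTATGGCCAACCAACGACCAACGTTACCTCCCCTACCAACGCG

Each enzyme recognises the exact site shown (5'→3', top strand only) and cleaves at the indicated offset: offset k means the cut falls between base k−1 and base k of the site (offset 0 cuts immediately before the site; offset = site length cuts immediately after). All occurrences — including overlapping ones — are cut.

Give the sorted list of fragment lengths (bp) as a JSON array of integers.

Scan for sites:
  JekII (TACCT, off=2): starts [3, 15, 32, 38, 123, 155, 187, 216, 246] → cuts [5, 17, 34, 40, 125, 157, 189, 218, 248]
  VbrII (GAAG, off=3): starts [54, 102, 116, 183, 194] → cuts [57, 105, 119, 186, 197]
  ZebIX (ACCAACG, off=7): starts [63, 73, 81, 130, 147, 161, 200, 231, 238, 256] → cuts [70, 80, 88, 137, 154, 168, 207, 238, 245, 263]
  BxoI (TTGCA, off=1): starts [137, 175] → cuts [138, 176]

Pooled cuts: [5, 17, 34, 40, 57, 70, 80, 88, 105, 119, 125, 137, 138, 154, 157, 168, 176, 186, 189, 197, 207, 218, 238, 245, 248, 263]

Fragments:
  5→17: 12 bp
  17→34: 17 bp
  34→40: 6 bp
  40→57: 17 bp
  57→70: 13 bp
  70→80: 10 bp
  80→88: 8 bp
  88→105: 17 bp
  105→119: 14 bp
  119→125: 6 bp
  125→137: 12 bp
  137→138: 1 bp
  138→154: 16 bp
  154→157: 3 bp
  157→168: 11 bp
  168→176: 8 bp
  176→186: 10 bp
  186→189: 3 bp
  189→197: 8 bp
  197→207: 10 bp
  207→218: 11 bp
  218→238: 20 bp
  238→245: 7 bp
  245→248: 3 bp
  248→263: 15 bp
  263→5 (wrap): 265-263+5 = 7 bp

[1,3,3,3,6,6,7,7,8,8,8,10,10,10,11,11,12,12,13,14,15,16,17,17,17,20]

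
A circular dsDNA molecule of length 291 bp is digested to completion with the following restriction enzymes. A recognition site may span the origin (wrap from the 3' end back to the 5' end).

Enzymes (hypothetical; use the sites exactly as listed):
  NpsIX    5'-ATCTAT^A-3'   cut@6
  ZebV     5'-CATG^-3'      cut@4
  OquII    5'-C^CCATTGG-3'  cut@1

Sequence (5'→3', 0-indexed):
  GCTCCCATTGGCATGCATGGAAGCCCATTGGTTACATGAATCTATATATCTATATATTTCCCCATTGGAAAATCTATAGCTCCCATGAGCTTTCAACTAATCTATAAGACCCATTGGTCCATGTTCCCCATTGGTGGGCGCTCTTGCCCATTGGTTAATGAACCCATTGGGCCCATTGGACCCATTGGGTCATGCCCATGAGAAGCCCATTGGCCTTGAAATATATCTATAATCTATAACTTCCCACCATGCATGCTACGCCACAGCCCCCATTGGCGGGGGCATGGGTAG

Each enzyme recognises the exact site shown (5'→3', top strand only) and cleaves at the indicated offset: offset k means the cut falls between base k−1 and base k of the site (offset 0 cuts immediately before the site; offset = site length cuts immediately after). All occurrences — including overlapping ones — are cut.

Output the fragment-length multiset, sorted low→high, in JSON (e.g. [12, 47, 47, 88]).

[4,4,4,5,5,6,6,7,7,8,8,9,9,9,10,11,13,13,14,14,14,16,16,17,18,20,24]

Per-enzyme occurrences:
  NpsIX ATCTATA/6: at [39, 47, 71, 99, 224, 231] ⇒ [45, 53, 77, 105, 230, 237]
  ZebV CATG/4: at [11, 15, 34, 83, 119, 190, 196, 247, 251, 282] ⇒ [15, 19, 38, 87, 123, 194, 200, 251, 255, 286]
  OquII CCCATTGG/1: at [3, 23, 60, 109, 126, 146, 162, 171, 180, 205, 268] ⇒ [4, 24, 61, 110, 127, 147, 163, 172, 181, 206, 269]

All cut coordinates (distinct, sorted): [4, 15, 19, 24, 38, 45, 53, 61, 77, 87, 105, 110, 123, 127, 147, 163, 172, 181, 194, 200, 206, 230, 237, 251, 255, 269, 286]

Fragments:
  4→15: 11 bp
  15→19: 4 bp
  19→24: 5 bp
  24→38: 14 bp
  38→45: 7 bp
  45→53: 8 bp
  53→61: 8 bp
  61→77: 16 bp
  77→87: 10 bp
  87→105: 18 bp
  105→110: 5 bp
  110→123: 13 bp
  123→127: 4 bp
  127→147: 20 bp
  147→163: 16 bp
  163→172: 9 bp
  172→181: 9 bp
  181→194: 13 bp
  194→200: 6 bp
  200→206: 6 bp
  206→230: 24 bp
  230→237: 7 bp
  237→251: 14 bp
  251→255: 4 bp
  255→269: 14 bp
  269→286: 17 bp
  286→4 (wrap): 291-286+4 = 9 bp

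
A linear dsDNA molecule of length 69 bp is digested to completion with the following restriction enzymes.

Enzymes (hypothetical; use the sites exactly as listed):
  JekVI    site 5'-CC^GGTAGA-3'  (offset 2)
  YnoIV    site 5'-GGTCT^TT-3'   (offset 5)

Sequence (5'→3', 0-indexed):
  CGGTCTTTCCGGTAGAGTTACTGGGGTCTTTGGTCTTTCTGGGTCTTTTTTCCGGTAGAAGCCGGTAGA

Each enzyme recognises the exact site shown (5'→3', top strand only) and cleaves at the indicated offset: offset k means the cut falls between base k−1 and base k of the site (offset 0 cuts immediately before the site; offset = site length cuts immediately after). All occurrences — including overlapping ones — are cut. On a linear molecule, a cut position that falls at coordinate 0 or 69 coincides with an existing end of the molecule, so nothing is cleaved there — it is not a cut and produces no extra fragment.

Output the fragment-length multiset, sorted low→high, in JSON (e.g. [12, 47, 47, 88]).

Site scan:
  JekVI CCGGTAGA/2: at [8, 51, 61] ⇒ [10, 53, 63]
  YnoIV GGTCTTT/5: at [1, 24, 31, 41] ⇒ [6, 29, 36, 46]

All cut coordinates (distinct, sorted): [6, 10, 29, 36, 46, 53, 63]

Fragments:
  [0,6): 6 bp
  [6,10): 4 bp
  [10,29): 19 bp
  [29,36): 7 bp
  [36,46): 10 bp
  [46,53): 7 bp
  [53,63): 10 bp
  [63,69): 6 bp

[4,6,6,7,7,10,10,19]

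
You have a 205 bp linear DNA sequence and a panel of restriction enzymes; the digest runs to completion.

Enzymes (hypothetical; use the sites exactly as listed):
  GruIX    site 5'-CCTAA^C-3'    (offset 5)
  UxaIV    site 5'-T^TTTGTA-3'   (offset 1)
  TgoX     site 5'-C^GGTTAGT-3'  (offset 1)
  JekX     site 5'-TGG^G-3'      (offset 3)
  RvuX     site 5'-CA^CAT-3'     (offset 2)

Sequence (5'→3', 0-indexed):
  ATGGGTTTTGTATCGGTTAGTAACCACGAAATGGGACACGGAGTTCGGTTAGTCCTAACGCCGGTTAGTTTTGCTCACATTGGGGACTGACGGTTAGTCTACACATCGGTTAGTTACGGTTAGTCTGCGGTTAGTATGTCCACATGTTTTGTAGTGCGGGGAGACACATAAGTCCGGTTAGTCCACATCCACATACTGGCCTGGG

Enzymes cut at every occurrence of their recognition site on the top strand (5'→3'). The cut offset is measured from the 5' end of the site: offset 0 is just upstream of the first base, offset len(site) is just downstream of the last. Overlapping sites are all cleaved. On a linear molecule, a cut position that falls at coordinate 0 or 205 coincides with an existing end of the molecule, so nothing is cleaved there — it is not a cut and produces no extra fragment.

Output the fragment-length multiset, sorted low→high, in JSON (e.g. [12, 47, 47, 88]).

[1,2,4,4,4,5,6,6,8,8,9,10,10,11,12,12,12,13,14,15,19,20]

Per-enzyme occurrences:
  GruIX (CCTAAC, off=5): starts [53] → cuts [58]
  UxaIV (TTTTGTA, off=1): starts [5, 146] → cuts [6, 147]
  TgoX (CGGTTAGT, off=1): starts [13, 45, 61, 90, 106, 116, 127, 174] → cuts [14, 46, 62, 91, 107, 117, 128, 175]
  JekX (TGGG, off=3): starts [1, 31, 80, 201] → cuts [4, 34, 83, 204]
  RvuX (CACAT, off=2): starts [75, 101, 140, 164, 183, 189] → cuts [77, 103, 142, 166, 185, 191]

Pooled cuts: [4, 6, 14, 34, 46, 58, 62, 77, 83, 91, 103, 107, 117, 128, 142, 147, 166, 175, 185, 191, 204]

Fragment lengths:
  [0,4): 4 bp
  [4,6): 2 bp
  [6,14): 8 bp
  [14,34): 20 bp
  [34,46): 12 bp
  [46,58): 12 bp
  [58,62): 4 bp
  [62,77): 15 bp
  [77,83): 6 bp
  [83,91): 8 bp
  [91,103): 12 bp
  [103,107): 4 bp
  [107,117): 10 bp
  [117,128): 11 bp
  [128,142): 14 bp
  [142,147): 5 bp
  [147,166): 19 bp
  [166,175): 9 bp
  [175,185): 10 bp
  [185,191): 6 bp
  [191,204): 13 bp
  [204,205): 1 bp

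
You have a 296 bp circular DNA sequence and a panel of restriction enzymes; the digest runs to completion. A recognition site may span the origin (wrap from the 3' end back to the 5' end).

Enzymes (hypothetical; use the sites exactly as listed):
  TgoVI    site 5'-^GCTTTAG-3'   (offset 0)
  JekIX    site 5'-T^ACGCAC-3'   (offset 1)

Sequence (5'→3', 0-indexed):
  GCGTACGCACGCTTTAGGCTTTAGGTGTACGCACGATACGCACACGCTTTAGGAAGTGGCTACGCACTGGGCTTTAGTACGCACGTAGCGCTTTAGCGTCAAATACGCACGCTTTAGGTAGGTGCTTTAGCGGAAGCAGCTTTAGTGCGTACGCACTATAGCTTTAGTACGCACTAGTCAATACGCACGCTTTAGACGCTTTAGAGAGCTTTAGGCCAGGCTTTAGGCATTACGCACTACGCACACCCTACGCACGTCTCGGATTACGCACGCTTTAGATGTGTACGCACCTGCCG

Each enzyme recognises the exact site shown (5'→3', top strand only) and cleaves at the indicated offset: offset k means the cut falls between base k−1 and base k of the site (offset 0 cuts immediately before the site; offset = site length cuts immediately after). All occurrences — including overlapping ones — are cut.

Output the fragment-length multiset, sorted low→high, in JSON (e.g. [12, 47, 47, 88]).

Site scan:
  TgoVI GCTTTAG/0: at [10, 17, 45, 70, 89, 110, 123, 138, 160, 188, 197, 207, 219, 271] ⇒ [10, 17, 45, 70, 89, 110, 123, 138, 160, 188, 197, 207, 219, 271]
  JekIX TACGCAC/1: at [3, 27, 36, 60, 77, 103, 149, 167, 181, 230, 237, 248, 264, 283] ⇒ [4, 28, 37, 61, 78, 104, 150, 168, 182, 231, 238, 249, 265, 284]

Pooled cuts: [4, 10, 17, 28, 37, 45, 61, 70, 78, 89, 104, 110, 123, 138, 150, 160, 168, 182, 188, 197, 207, 219, 231, 238, 249, 265, 271, 284]

Fragment lengths:
  4→10: 6 bp
  10→17: 7 bp
  17→28: 11 bp
  28→37: 9 bp
  37→45: 8 bp
  45→61: 16 bp
  61→70: 9 bp
  70→78: 8 bp
  78→89: 11 bp
  89→104: 15 bp
  104→110: 6 bp
  110→123: 13 bp
  123→138: 15 bp
  138→150: 12 bp
  150→160: 10 bp
  160→168: 8 bp
  168→182: 14 bp
  182→188: 6 bp
  188→197: 9 bp
  197→207: 10 bp
  207→219: 12 bp
  219→231: 12 bp
  231→238: 7 bp
  238→249: 11 bp
  249→265: 16 bp
  265→271: 6 bp
  271→284: 13 bp
  284→4 (wrap): 296-284+4 = 16 bp

[6,6,6,6,7,7,8,8,8,9,9,9,10,10,11,11,11,12,12,12,13,13,14,15,15,16,16,16]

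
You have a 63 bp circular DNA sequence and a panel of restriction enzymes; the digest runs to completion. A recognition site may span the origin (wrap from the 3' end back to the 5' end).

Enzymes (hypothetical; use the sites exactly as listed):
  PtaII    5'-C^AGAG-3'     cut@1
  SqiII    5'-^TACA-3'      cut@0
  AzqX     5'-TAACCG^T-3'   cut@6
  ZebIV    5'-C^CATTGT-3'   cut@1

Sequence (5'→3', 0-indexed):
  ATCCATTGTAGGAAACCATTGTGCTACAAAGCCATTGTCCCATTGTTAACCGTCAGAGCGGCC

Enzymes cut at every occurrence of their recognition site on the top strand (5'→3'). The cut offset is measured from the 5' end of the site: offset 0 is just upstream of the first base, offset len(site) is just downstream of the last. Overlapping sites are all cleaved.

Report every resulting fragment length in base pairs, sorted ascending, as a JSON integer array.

[2,8,8,8,12,12,13]

Per-enzyme occurrences:
  PtaII (CAGAG, off=1): starts [53] → cuts [54]
  SqiII (TACA, off=0): starts [24] → cuts [24]
  AzqX (TAACCGT, off=6): starts [46] → cuts [52]
  ZebIV (CCATTGT, off=1): starts [2, 15, 31, 39] → cuts [3, 16, 32, 40]

All cut coordinates (distinct, sorted): [3, 16, 24, 32, 40, 52, 54]

Fragment lengths:
  3→16: 13 bp
  16→24: 8 bp
  24→32: 8 bp
  32→40: 8 bp
  40→52: 12 bp
  52→54: 2 bp
  54→3 (wrap): 63-54+3 = 12 bp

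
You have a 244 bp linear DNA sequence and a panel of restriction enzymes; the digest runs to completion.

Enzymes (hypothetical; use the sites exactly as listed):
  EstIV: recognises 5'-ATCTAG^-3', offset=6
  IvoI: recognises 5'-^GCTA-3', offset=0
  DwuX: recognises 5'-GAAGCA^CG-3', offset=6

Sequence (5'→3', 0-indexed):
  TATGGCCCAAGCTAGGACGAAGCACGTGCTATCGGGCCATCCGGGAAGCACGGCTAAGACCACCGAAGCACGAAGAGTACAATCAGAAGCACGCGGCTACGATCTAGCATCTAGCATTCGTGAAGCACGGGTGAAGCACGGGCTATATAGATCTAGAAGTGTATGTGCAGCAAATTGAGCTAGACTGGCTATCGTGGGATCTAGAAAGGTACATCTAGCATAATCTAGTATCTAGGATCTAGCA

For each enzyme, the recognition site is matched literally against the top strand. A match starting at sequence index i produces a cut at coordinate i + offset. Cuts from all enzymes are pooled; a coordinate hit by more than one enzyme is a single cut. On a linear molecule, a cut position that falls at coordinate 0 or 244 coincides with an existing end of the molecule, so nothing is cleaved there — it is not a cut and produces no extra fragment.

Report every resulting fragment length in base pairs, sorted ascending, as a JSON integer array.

[2,2,3,3,4,7,7,7,9,10,10,11,12,13,14,14,15,17,18,21,22,23]

Site scan:
  EstIV (ATCTAG, off=6): starts [101, 108, 150, 198, 212, 222, 229, 236] → cuts [107, 114, 156, 204, 218, 228, 235, 242]
  IvoI (GCTA, off=0): starts [10, 27, 52, 95, 141, 178, 187] → cuts [10, 27, 52, 95, 141, 178, 187]
  DwuX (GAAGCACG, off=6): starts [18, 44, 64, 85, 121, 132] → cuts [24, 50, 70, 91, 127, 138]

All cut coordinates (distinct, sorted): [10, 24, 27, 50, 52, 70, 91, 95, 107, 114, 127, 138, 141, 156, 178, 187, 204, 218, 228, 235, 242]

Fragments:
  [0,10): 10 bp
  [10,24): 14 bp
  [24,27): 3 bp
  [27,50): 23 bp
  [50,52): 2 bp
  [52,70): 18 bp
  [70,91): 21 bp
  [91,95): 4 bp
  [95,107): 12 bp
  [107,114): 7 bp
  [114,127): 13 bp
  [127,138): 11 bp
  [138,141): 3 bp
  [141,156): 15 bp
  [156,178): 22 bp
  [178,187): 9 bp
  [187,204): 17 bp
  [204,218): 14 bp
  [218,228): 10 bp
  [228,235): 7 bp
  [235,242): 7 bp
  [242,244): 2 bp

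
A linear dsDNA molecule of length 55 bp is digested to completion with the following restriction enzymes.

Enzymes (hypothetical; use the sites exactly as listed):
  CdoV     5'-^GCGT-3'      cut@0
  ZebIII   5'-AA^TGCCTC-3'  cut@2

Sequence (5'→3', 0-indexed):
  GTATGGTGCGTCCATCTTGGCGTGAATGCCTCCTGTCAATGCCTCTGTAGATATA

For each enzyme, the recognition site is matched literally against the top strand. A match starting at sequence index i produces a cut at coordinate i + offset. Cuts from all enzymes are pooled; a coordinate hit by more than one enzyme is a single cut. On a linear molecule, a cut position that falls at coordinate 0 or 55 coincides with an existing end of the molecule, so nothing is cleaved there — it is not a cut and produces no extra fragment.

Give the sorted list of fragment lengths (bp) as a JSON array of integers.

Site scan:
  CdoV GCGT/0: at [7, 19] ⇒ [7, 19]
  ZebIII AATGCCTC/2: at [24, 37] ⇒ [26, 39]

All cut coordinates (distinct, sorted): [7, 19, 26, 39]

Fragments:
  [0,7): 7 bp
  [7,19): 12 bp
  [19,26): 7 bp
  [26,39): 13 bp
  [39,55): 16 bp

[7,7,12,13,16]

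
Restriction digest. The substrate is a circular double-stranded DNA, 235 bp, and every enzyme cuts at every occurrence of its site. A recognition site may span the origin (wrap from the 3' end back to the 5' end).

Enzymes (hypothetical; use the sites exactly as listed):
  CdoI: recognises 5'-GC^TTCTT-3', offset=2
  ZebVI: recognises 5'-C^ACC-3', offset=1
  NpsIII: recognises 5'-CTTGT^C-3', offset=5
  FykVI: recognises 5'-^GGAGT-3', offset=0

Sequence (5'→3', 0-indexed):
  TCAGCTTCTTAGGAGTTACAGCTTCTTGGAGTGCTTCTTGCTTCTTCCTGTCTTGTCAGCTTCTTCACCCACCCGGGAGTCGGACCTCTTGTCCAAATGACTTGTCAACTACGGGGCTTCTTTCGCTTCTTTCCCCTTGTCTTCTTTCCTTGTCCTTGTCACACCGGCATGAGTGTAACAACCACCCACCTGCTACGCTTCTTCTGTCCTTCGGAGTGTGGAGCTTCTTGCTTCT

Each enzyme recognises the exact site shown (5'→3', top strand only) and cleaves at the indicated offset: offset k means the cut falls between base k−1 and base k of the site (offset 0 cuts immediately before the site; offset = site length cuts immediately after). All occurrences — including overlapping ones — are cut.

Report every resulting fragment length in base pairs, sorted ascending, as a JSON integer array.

Site scan:
  CdoI GCTTCTT/2: at [3, 20, 32, 39, 58, 115, 124, 196, 222, 229] ⇒ [5, 22, 34, 41, 60, 117, 126, 198, 224, 231]
  ZebVI CACC/1: at [65, 69, 161, 182, 186] ⇒ [66, 70, 162, 183, 187]
  NpsIII CTTGTC/5: at [51, 87, 100, 135, 148, 154] ⇒ [56, 92, 105, 140, 153, 159]
  FykVI GGAGT/0: at [11, 27, 75, 212] ⇒ [11, 27, 75, 212]

All cut coordinates (distinct, sorted): [5, 11, 22, 27, 34, 41, 56, 60, 66, 70, 75, 92, 105, 117, 126, 140, 153, 159, 162, 183, 187, 198, 212, 224, 231]

Fragment lengths:
  5→11: 6 bp
  11→22: 11 bp
  22→27: 5 bp
  27→34: 7 bp
  34→41: 7 bp
  41→56: 15 bp
  56→60: 4 bp
  60→66: 6 bp
  66→70: 4 bp
  70→75: 5 bp
  75→92: 17 bp
  92→105: 13 bp
  105→117: 12 bp
  117→126: 9 bp
  126→140: 14 bp
  140→153: 13 bp
  153→159: 6 bp
  159→162: 3 bp
  162→183: 21 bp
  183→187: 4 bp
  187→198: 11 bp
  198→212: 14 bp
  212→224: 12 bp
  224→231: 7 bp
  231→5 (wrap): 235-231+5 = 9 bp

[3,4,4,4,5,5,6,6,6,7,7,7,9,9,11,11,12,12,13,13,14,14,15,17,21]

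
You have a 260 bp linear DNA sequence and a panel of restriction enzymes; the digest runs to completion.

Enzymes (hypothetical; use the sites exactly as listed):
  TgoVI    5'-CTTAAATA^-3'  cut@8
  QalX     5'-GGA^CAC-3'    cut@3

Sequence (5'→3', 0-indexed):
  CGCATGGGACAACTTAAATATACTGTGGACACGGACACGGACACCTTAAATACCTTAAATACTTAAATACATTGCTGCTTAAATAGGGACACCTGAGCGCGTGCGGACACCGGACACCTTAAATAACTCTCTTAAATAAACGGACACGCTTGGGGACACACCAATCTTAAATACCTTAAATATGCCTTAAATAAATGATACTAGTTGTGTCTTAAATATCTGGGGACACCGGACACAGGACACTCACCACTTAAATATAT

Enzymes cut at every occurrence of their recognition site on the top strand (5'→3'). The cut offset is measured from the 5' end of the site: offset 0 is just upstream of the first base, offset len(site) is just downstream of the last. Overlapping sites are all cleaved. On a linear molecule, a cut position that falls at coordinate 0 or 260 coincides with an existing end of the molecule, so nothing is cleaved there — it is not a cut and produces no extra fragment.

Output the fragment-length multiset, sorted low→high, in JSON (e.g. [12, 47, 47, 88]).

Per-enzyme occurrences:
  TgoVI CTTAAATA/8: at [12, 44, 53, 61, 77, 117, 130, 165, 174, 185, 210, 249] ⇒ [20, 52, 61, 69, 85, 125, 138, 173, 182, 193, 218, 257]
  QalX GGACAC/3: at [26, 32, 38, 86, 104, 111, 141, 153, 223, 230, 237] ⇒ [29, 35, 41, 89, 107, 114, 144, 156, 226, 233, 240]

Pooled cuts: [20, 29, 35, 41, 52, 61, 69, 85, 89, 107, 114, 125, 138, 144, 156, 173, 182, 193, 218, 226, 233, 240, 257]

Fragments:
  [0,20): 20 bp
  [20,29): 9 bp
  [29,35): 6 bp
  [35,41): 6 bp
  [41,52): 11 bp
  [52,61): 9 bp
  [61,69): 8 bp
  [69,85): 16 bp
  [85,89): 4 bp
  [89,107): 18 bp
  [107,114): 7 bp
  [114,125): 11 bp
  [125,138): 13 bp
  [138,144): 6 bp
  [144,156): 12 bp
  [156,173): 17 bp
  [173,182): 9 bp
  [182,193): 11 bp
  [193,218): 25 bp
  [218,226): 8 bp
  [226,233): 7 bp
  [233,240): 7 bp
  [240,257): 17 bp
  [257,260): 3 bp

[3,4,6,6,6,7,7,7,8,8,9,9,9,11,11,11,12,13,16,17,17,18,20,25]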